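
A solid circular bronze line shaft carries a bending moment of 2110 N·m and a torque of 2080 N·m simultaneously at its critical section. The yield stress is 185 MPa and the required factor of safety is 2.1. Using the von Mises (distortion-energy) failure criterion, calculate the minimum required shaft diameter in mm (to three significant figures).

σ_allow = σ_y/n = 185/2.1 = 88.10 MPa.
For a solid shaft σ_b = 32M/(πd³) and τ = 16T/(πd³), so the von Mises stress is σ' = (16/πd³)·√(4M²+3T²).
√(4M²+3T²) = √(4×(2.110×10^6)² + 3×(2.080×10^6)²) = 5.549×10^6 N·mm.
d³ = 16×5.549×10^6/(π×88.10) = 320800 mm³.
d = 68.45 mm.

d = 68.5 mm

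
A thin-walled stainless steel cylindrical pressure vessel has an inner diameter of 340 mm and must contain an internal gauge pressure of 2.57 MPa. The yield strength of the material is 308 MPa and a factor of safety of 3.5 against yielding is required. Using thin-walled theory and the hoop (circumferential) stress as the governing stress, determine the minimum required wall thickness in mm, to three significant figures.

t = 4.96 mm

σ_allow = 308/3.5 = 88.00 MPa.
Hoop stress σ_h = pD/(2t), so t = pD/(2σ_allow) = 2.57×340/(2×88.00) = 4.965 mm.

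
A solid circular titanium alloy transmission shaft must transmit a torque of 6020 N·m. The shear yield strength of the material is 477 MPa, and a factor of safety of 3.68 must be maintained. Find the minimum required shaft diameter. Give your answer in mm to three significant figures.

d = 61.8 mm

Allowable shear stress τ_allow = 477/3.68 = 129.6 MPa.
For a solid shaft τ = 16T/(πd³), so d³ = 16T/(π τ_allow) = 16×6020000/(π×129.6) = 236500 mm³.
d = (236500)^(1/3) = 61.84 mm.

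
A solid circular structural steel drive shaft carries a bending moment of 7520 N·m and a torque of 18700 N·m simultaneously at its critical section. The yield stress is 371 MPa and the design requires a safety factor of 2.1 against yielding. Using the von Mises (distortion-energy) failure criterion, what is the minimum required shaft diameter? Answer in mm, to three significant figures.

d = 101 mm

σ_allow = σ_y/n = 371/2.1 = 176.7 MPa.
For a solid shaft σ_b = 32M/(πd³) and τ = 16T/(πd³), so the von Mises stress is σ' = (16/πd³)·√(4M²+3T²).
√(4M²+3T²) = √(4×(7.520×10^6)² + 3×(1.870×10^7)²) = 3.571×10^7 N·mm.
d³ = 16×3.571×10^7/(π×176.7) = 1.029×10^6 mm³.
d = 101.0 mm.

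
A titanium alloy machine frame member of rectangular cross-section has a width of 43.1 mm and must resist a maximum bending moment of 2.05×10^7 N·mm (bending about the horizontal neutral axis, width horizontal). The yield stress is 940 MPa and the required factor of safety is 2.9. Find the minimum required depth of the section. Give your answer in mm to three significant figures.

h = 93.8 mm

σ_allow = 940/2.9 = 324.1 MPa.
For a rectangular section σ = 6M/(bh²), so h² = 6M/(b σ_allow) = 6×2.0500×10^7/(43.1×324.1) = 8804 mm².
h = 93.83 mm.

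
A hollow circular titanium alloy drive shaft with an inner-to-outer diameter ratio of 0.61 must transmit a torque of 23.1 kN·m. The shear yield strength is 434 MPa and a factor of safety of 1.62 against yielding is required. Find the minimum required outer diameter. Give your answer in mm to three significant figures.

d_o = 79.9 mm

τ_allow = 434/1.62 = 267.9 MPa.
For a hollow shaft τ = 16T/[πd_o³(1−k⁴)] with k = 0.61, so 1−k⁴ = 0.8615.
d_o³ = 16T/[π τ_allow (1−k⁴)] = 16×2.3100×10^7/(π×267.9×0.8615) = 509700 mm³.
d_o = 79.88 mm.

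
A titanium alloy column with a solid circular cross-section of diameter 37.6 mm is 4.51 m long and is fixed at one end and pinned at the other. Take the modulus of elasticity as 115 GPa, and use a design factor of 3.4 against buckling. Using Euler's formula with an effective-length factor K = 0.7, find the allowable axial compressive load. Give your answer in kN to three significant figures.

I = πd⁴/64 = π×37.6⁴/64 = 98110 mm⁴.
Effective length L_e = KL = 0.7×4.51 m = 3157 mm.
Euler critical load P_cr = π²EI/L_e² = π²×115000×98110/3157² = 11170 N.
P_allow = P_cr/n = 11170/3.4 = 3286 N.

P_allow = 3.29 kN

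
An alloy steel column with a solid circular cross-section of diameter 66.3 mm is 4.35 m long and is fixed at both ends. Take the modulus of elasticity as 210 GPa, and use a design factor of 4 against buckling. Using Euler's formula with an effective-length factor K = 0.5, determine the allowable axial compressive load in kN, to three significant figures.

I = πd⁴/64 = π×66.3⁴/64 = 948500 mm⁴.
Effective length L_e = KL = 0.5×4.35 m = 2175 mm.
Euler critical load P_cr = π²EI/L_e² = π²×210000×948500/2175² = 415600 N.
P_allow = P_cr/n = 415600/4 = 103900 N.

P_allow = 104 kN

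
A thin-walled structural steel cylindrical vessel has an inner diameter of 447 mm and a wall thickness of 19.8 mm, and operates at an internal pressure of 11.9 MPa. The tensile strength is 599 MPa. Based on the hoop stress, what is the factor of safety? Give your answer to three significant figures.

n = 4.46

σ_h = pD/(2t) = 11.9×447/(2×19.8) = 134.3 MPa.
n = 599/134.3 = 4.459.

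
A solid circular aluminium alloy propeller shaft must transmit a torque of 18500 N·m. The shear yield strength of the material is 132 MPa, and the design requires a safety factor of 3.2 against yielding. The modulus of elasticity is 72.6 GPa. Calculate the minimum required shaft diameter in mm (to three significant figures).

d = 132 mm

Allowable shear stress τ_allow = 132/3.2 = 41.25 MPa.
For a solid shaft τ = 16T/(πd³), so d³ = 16T/(π τ_allow) = 16×1.8500×10^7/(π×41.25) = 2.284×10^6 mm³.
d = (2.284×10^6)^(1/3) = 131.7 mm.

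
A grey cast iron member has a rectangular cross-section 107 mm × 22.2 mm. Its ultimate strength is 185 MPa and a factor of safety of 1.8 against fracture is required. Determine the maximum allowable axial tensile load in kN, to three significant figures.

σ_allow = 185/1.8 = 102.8 MPa.
A = 107×22.2 = 2375 mm².
F_allow = σ_allow × A = 102.8×2375 = 244100 N.

F_allow = 244 kN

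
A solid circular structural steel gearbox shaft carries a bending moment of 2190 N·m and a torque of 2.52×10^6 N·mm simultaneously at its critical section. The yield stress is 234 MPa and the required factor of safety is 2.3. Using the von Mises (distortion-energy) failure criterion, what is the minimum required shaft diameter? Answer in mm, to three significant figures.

σ_allow = σ_y/n = 234/2.3 = 101.7 MPa.
For a solid shaft σ_b = 32M/(πd³) and τ = 16T/(πd³), so the von Mises stress is σ' = (16/πd³)·√(4M²+3T²).
√(4M²+3T²) = √(4×(2.190×10^6)² + 3×(2.520×10^6)²) = 6.183×10^6 N·mm.
d³ = 16×6.183×10^6/(π×101.7) = 309500 mm³.
d = 67.65 mm.

d = 67.6 mm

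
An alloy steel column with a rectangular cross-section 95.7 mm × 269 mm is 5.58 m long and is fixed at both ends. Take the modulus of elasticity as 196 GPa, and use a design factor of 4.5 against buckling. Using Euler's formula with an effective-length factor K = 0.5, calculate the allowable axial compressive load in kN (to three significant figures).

Buckling occurs about the weak axis: I_min = h·b³/12 = 269×95.7³/12 = 1.965×10^7 mm⁴ (b = 95.7 mm is the smaller dimension).
Effective length L_e = KL = 0.5×5.58 m = 2790 mm.
Euler critical load P_cr = π²EI/L_e² = π²×196000×1.965×10^7/2790² = 4.883×10^6 N.
P_allow = P_cr/n = 4.883×10^6/4.5 = 1.085×10^6 N.

P_allow = 1090 kN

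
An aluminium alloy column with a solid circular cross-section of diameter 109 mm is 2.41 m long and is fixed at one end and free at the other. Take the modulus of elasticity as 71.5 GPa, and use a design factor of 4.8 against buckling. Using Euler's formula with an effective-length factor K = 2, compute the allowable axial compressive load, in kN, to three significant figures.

I = πd⁴/64 = π×109⁴/64 = 6.929×10^6 mm⁴.
Effective length L_e = KL = 2×2.41 m = 4820 mm.
Euler critical load P_cr = π²EI/L_e² = π²×71500×6.929×10^6/4820² = 210500 N.
P_allow = P_cr/n = 210500/4.8 = 43850 N.

P_allow = 43.8 kN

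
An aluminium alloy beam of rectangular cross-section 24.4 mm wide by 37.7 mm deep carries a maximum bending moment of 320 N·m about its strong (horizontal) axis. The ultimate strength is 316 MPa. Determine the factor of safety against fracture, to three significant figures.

n = 5.71

Section modulus S = bh²/6 = 24.4×37.7²/6 = 5780 mm³.
σ = M/S = 320000/5780 = 55.36 MPa.
n = 316/55.36 = 5.708.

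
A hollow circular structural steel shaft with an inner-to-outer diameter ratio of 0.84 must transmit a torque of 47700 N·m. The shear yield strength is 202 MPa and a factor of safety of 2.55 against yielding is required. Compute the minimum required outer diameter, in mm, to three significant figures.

τ_allow = 202/2.55 = 79.22 MPa.
For a hollow shaft τ = 16T/[πd_o³(1−k⁴)] with k = 0.84, so 1−k⁴ = 0.5021.
d_o³ = 16T/[π τ_allow (1−k⁴)] = 16×4.7700×10^7/(π×79.22×0.5021) = 6.107×10^6 mm³.
d_o = 182.8 mm.

d_o = 183 mm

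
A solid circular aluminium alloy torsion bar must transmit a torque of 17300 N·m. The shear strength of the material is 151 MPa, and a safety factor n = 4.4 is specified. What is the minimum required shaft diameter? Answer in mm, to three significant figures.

d = 137 mm

Allowable shear stress τ_allow = 151/4.4 = 34.32 MPa.
For a solid shaft τ = 16T/(πd³), so d³ = 16T/(π τ_allow) = 16×1.7300×10^7/(π×34.32) = 2.567×10^6 mm³.
d = (2.567×10^6)^(1/3) = 136.9 mm.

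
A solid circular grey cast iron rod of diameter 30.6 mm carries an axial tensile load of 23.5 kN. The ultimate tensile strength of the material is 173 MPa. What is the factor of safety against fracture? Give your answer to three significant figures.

n = 5.41

A = πd²/4 = 735.4 mm².
σ = F/A = 23500/735.4 = 31.95 MPa.
n = 173/31.95 = 5.414.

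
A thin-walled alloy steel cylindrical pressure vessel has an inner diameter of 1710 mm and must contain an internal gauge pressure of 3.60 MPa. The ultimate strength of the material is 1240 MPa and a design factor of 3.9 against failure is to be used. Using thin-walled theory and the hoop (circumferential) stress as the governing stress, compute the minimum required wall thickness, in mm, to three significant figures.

σ_allow = 1240/3.9 = 317.9 MPa.
Hoop stress σ_h = pD/(2t), so t = pD/(2σ_allow) = 3.60×1710/(2×317.9) = 9.681 mm.

t = 9.68 mm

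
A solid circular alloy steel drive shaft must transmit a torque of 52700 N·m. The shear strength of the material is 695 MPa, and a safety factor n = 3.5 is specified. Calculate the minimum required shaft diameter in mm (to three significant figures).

d = 111 mm

Allowable shear stress τ_allow = 695/3.5 = 198.6 MPa.
For a solid shaft τ = 16T/(πd³), so d³ = 16T/(π τ_allow) = 16×5.2700×10^7/(π×198.6) = 1.352×10^6 mm³.
d = (1.352×10^6)^(1/3) = 110.6 mm.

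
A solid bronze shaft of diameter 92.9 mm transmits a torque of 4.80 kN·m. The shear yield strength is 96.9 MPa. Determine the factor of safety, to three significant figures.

τ = 16T/(πd³) = 16×4800000/(π×92.9³) = 30.49 MPa.
n = τ_limit/τ = 96.9/30.49 = 3.178.

n = 3.18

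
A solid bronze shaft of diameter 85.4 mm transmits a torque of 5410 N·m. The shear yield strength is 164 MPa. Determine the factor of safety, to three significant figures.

n = 3.71

τ = 16T/(πd³) = 16×5410000/(π×85.4³) = 44.24 MPa.
n = τ_limit/τ = 164/44.24 = 3.707.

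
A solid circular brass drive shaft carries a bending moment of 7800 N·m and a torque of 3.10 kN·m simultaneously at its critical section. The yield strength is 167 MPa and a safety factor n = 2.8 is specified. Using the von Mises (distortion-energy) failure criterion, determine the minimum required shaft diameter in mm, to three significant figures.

σ_allow = σ_y/n = 167/2.8 = 59.64 MPa.
For a solid shaft σ_b = 32M/(πd³) and τ = 16T/(πd³), so the von Mises stress is σ' = (16/πd³)·√(4M²+3T²).
√(4M²+3T²) = √(4×(7.800×10^6)² + 3×(3.100×10^6)²) = 1.650×10^7 N·mm.
d³ = 16×1.650×10^7/(π×59.64) = 1.409×10^6 mm³.
d = 112.1 mm.

d = 112 mm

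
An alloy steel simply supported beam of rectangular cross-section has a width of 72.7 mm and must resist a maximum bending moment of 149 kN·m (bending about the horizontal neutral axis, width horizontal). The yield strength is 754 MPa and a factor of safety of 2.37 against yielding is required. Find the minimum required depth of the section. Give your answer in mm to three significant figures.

h = 197 mm

σ_allow = 754/2.37 = 318.1 MPa.
For a rectangular section σ = 6M/(bh²), so h² = 6M/(b σ_allow) = 6×1.4900×10^8/(72.7×318.1) = 38650 mm².
h = 196.6 mm.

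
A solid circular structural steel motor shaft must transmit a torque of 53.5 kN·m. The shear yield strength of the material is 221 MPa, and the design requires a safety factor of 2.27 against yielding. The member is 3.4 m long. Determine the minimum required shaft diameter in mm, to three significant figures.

d = 141 mm

Allowable shear stress τ_allow = 221/2.27 = 97.36 MPa.
For a solid shaft τ = 16T/(πd³), so d³ = 16T/(π τ_allow) = 16×5.3500×10^7/(π×97.36) = 2.799×10^6 mm³.
d = (2.799×10^6)^(1/3) = 140.9 mm.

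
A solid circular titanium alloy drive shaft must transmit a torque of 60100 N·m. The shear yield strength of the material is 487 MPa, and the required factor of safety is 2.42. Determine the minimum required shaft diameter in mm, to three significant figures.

d = 115 mm

Allowable shear stress τ_allow = 487/2.42 = 201.2 MPa.
For a solid shaft τ = 16T/(πd³), so d³ = 16T/(π τ_allow) = 16×6.0100×10^7/(π×201.2) = 1.521×10^6 mm³.
d = (1.521×10^6)^(1/3) = 115.0 mm.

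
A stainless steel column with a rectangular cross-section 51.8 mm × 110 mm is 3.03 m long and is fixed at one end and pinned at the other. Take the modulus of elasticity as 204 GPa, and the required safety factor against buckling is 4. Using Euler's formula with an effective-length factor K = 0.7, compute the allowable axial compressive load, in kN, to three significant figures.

Buckling occurs about the weak axis: I_min = h·b³/12 = 110×51.8³/12 = 1.274×10^6 mm⁴ (b = 51.8 mm is the smaller dimension).
Effective length L_e = KL = 0.7×3.03 m = 2121 mm.
Euler critical load P_cr = π²EI/L_e² = π²×204000×1.274×10^6/2121² = 570200 N.
P_allow = P_cr/n = 570200/4 = 142600 N.

P_allow = 143 kN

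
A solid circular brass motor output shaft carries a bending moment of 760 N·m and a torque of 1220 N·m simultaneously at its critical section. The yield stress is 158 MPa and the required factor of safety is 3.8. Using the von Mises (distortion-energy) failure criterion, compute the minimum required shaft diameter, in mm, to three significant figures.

σ_allow = σ_y/n = 158/3.8 = 41.58 MPa.
For a solid shaft σ_b = 32M/(πd³) and τ = 16T/(πd³), so the von Mises stress is σ' = (16/πd³)·√(4M²+3T²).
√(4M²+3T²) = √(4×(760000)² + 3×(1.220×10^6)²) = 2.603×10^6 N·mm.
d³ = 16×2.603×10^6/(π×41.58) = 318800 mm³.
d = 68.32 mm.

d = 68.3 mm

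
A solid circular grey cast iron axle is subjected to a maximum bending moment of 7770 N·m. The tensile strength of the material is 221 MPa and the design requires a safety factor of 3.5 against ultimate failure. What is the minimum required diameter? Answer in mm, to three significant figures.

d = 108 mm

σ_allow = 221/3.5 = 63.14 MPa.
For a solid circular section σ = 32M/(πd³), so d³ = 32M/(π σ_allow) = 32×7770000/(π×63.14) = 1.253×10^6 mm³.
d = 107.8 mm.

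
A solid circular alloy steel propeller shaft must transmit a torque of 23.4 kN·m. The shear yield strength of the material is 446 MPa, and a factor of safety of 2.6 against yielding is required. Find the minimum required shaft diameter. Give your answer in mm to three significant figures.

d = 88.6 mm

Allowable shear stress τ_allow = 446/2.6 = 171.5 MPa.
For a solid shaft τ = 16T/(πd³), so d³ = 16T/(π τ_allow) = 16×2.3400×10^7/(π×171.5) = 694700 mm³.
d = (694700)^(1/3) = 88.57 mm.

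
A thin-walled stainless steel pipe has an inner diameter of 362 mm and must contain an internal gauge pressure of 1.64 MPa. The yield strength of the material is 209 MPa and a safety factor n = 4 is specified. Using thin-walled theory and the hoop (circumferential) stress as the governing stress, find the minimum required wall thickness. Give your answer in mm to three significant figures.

σ_allow = 209/4 = 52.25 MPa.
Hoop stress σ_h = pD/(2t), so t = pD/(2σ_allow) = 1.64×362/(2×52.25) = 5.681 mm.

t = 5.68 mm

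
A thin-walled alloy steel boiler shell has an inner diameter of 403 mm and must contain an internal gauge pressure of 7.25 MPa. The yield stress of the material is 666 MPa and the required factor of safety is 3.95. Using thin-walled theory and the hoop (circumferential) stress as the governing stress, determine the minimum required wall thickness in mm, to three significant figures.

σ_allow = 666/3.95 = 168.6 MPa.
Hoop stress σ_h = pD/(2t), so t = pD/(2σ_allow) = 7.25×403/(2×168.6) = 8.664 mm.

t = 8.66 mm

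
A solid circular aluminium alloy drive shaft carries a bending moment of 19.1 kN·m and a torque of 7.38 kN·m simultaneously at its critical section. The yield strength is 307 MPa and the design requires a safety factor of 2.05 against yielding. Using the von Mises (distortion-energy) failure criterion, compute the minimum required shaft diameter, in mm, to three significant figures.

σ_allow = σ_y/n = 307/2.05 = 149.8 MPa.
For a solid shaft σ_b = 32M/(πd³) and τ = 16T/(πd³), so the von Mises stress is σ' = (16/πd³)·√(4M²+3T²).
√(4M²+3T²) = √(4×(1.910×10^7)² + 3×(7.380×10^6)²) = 4.028×10^7 N·mm.
d³ = 16×4.028×10^7/(π×149.8) = 1.370×10^6 mm³.
d = 111.1 mm.

d = 111 mm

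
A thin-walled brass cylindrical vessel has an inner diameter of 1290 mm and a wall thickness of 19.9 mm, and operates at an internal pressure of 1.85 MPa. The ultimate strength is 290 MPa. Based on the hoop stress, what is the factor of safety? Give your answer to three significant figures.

σ_h = pD/(2t) = 1.85×1290/(2×19.9) = 59.96 MPa.
n = 290/59.96 = 4.836.

n = 4.84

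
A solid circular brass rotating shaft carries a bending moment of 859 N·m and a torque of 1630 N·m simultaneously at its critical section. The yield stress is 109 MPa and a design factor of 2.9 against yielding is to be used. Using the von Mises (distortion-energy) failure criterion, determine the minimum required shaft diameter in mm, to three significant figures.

σ_allow = σ_y/n = 109/2.9 = 37.59 MPa.
For a solid shaft σ_b = 32M/(πd³) and τ = 16T/(πd³), so the von Mises stress is σ' = (16/πd³)·√(4M²+3T²).
√(4M²+3T²) = √(4×(859000)² + 3×(1.630×10^6)²) = 3.305×10^6 N·mm.
d³ = 16×3.305×10^6/(π×37.59) = 447800 mm³.
d = 76.51 mm.

d = 76.5 mm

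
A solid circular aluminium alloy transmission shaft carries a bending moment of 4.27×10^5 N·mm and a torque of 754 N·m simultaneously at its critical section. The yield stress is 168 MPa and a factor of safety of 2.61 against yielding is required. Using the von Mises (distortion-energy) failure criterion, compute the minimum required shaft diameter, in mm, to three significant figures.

σ_allow = σ_y/n = 168/2.61 = 64.37 MPa.
For a solid shaft σ_b = 32M/(πd³) and τ = 16T/(πd³), so the von Mises stress is σ' = (16/πd³)·√(4M²+3T²).
√(4M²+3T²) = √(4×(427000)² + 3×(754000)²) = 1.560×10^6 N·mm.
d³ = 16×1.560×10^6/(π×64.37) = 123500 mm³.
d = 49.79 mm.

d = 49.8 mm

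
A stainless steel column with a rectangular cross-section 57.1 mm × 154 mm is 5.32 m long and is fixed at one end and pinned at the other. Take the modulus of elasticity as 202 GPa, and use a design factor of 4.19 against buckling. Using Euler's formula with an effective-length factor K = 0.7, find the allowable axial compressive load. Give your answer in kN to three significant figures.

P_allow = 82.0 kN

Buckling occurs about the weak axis: I_min = h·b³/12 = 154×57.1³/12 = 2.389×10^6 mm⁴ (b = 57.1 mm is the smaller dimension).
Effective length L_e = KL = 0.7×5.32 m = 3724 mm.
Euler critical load P_cr = π²EI/L_e² = π²×202000×2.389×10^6/3724² = 343500 N.
P_allow = P_cr/n = 343500/4.19 = 81970 N.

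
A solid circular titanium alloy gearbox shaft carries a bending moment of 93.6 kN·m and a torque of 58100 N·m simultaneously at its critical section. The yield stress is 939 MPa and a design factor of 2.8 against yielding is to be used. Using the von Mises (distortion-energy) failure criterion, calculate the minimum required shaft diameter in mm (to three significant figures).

d = 148 mm

σ_allow = σ_y/n = 939/2.8 = 335.4 MPa.
For a solid shaft σ_b = 32M/(πd³) and τ = 16T/(πd³), so the von Mises stress is σ' = (16/πd³)·√(4M²+3T²).
√(4M²+3T²) = √(4×(9.360×10^7)² + 3×(5.810×10^7)²) = 2.125×10^8 N·mm.
d³ = 16×2.125×10^8/(π×335.4) = 3.228×10^6 mm³.
d = 147.8 mm.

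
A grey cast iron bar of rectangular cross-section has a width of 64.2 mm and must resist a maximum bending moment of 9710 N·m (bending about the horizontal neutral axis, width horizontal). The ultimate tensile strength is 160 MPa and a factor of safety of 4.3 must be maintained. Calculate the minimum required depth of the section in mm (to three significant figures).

σ_allow = 160/4.3 = 37.21 MPa.
For a rectangular section σ = 6M/(bh²), so h² = 6M/(b σ_allow) = 6×9710000/(64.2×37.21) = 24390 mm².
h = 156.2 mm.

h = 156 mm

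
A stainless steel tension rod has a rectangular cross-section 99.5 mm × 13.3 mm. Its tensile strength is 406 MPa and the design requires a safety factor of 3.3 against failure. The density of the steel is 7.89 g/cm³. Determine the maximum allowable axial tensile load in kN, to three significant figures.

F_allow = 163 kN

σ_allow = 406/3.3 = 123.0 MPa.
A = 99.5×13.3 = 1323 mm².
F_allow = σ_allow × A = 123.0×1323 = 162800 N.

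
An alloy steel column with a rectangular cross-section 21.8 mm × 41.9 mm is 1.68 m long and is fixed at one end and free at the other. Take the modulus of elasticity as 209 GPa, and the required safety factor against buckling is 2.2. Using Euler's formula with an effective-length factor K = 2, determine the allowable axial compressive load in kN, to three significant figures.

Buckling occurs about the weak axis: I_min = h·b³/12 = 41.9×21.8³/12 = 36170 mm⁴ (b = 21.8 mm is the smaller dimension).
Effective length L_e = KL = 2×1.68 m = 3360 mm.
Euler critical load P_cr = π²EI/L_e² = π²×209000×36170/3360² = 6610 N.
P_allow = P_cr/n = 6610/2.2 = 3004 N.

P_allow = 3.00 kN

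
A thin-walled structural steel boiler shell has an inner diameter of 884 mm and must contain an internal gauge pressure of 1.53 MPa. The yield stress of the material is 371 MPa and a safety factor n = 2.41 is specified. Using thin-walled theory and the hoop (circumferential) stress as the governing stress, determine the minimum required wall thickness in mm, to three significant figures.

t = 4.39 mm

σ_allow = 371/2.41 = 153.9 MPa.
Hoop stress σ_h = pD/(2t), so t = pD/(2σ_allow) = 1.53×884/(2×153.9) = 4.393 mm.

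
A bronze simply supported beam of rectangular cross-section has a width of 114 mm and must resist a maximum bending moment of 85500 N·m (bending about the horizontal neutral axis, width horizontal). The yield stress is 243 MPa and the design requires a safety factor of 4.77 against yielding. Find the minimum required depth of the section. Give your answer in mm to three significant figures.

h = 297 mm

σ_allow = 243/4.77 = 50.94 MPa.
For a rectangular section σ = 6M/(bh²), so h² = 6M/(b σ_allow) = 6×8.5500×10^7/(114×50.94) = 88330 mm².
h = 297.2 mm.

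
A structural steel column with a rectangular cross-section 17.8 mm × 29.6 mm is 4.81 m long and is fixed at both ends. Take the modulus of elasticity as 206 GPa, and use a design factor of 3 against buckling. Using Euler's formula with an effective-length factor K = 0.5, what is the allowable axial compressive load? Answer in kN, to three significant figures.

P_allow = 1.63 kN

Buckling occurs about the weak axis: I_min = h·b³/12 = 29.6×17.8³/12 = 13910 mm⁴ (b = 17.8 mm is the smaller dimension).
Effective length L_e = KL = 0.5×4.81 m = 2405 mm.
Euler critical load P_cr = π²EI/L_e² = π²×206000×13910/2405² = 4890 N.
P_allow = P_cr/n = 4890/3 = 1630 N.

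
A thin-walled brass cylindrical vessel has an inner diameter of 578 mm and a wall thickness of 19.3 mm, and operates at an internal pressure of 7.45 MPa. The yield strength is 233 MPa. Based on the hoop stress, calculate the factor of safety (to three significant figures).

σ_h = pD/(2t) = 7.45×578/(2×19.3) = 111.6 MPa.
n = 233/111.6 = 2.089.

n = 2.09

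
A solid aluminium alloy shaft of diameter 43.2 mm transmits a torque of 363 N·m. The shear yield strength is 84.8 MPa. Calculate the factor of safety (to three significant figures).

n = 3.70

τ = 16T/(πd³) = 16×363000/(π×43.2³) = 22.93 MPa.
n = τ_limit/τ = 84.8/22.93 = 3.698.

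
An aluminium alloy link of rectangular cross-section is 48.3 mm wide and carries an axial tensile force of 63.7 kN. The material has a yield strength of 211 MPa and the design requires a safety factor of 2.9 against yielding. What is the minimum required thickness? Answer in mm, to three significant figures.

σ_allow = 211/2.9 = 72.76 MPa.
Required area A = F/σ_allow = 63700/72.76 = 875.5 mm².
t = A/w = 875.5/48.3 = 18.13 mm.

t = 18.1 mm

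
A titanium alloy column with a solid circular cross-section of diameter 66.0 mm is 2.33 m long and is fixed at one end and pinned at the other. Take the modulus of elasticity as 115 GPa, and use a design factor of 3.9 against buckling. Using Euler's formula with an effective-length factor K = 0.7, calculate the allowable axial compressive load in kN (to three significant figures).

P_allow = 102 kN

I = πd⁴/64 = π×66.0⁴/64 = 931400 mm⁴.
Effective length L_e = KL = 0.7×2.33 m = 1631 mm.
Euler critical load P_cr = π²EI/L_e² = π²×115000×931400/1631² = 397400 N.
P_allow = P_cr/n = 397400/3.9 = 101900 N.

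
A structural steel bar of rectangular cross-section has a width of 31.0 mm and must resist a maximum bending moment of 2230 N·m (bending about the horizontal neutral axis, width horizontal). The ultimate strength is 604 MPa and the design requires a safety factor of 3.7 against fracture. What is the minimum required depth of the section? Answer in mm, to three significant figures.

σ_allow = 604/3.7 = 163.2 MPa.
For a rectangular section σ = 6M/(bh²), so h² = 6M/(b σ_allow) = 6×2230000/(31.0×163.2) = 2644 mm².
h = 51.42 mm.

h = 51.4 mm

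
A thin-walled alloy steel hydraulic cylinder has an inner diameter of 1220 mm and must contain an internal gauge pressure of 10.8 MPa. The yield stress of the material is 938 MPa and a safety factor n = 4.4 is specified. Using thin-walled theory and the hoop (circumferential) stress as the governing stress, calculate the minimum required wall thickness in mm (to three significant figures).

t = 30.9 mm

σ_allow = 938/4.4 = 213.2 MPa.
Hoop stress σ_h = pD/(2t), so t = pD/(2σ_allow) = 10.8×1220/(2×213.2) = 30.90 mm.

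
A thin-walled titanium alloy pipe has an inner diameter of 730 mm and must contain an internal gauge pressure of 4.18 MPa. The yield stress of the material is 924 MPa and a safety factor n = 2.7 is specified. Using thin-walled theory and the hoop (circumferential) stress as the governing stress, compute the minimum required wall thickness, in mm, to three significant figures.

σ_allow = 924/2.7 = 342.2 MPa.
Hoop stress σ_h = pD/(2t), so t = pD/(2σ_allow) = 4.18×730/(2×342.2) = 4.458 mm.

t = 4.46 mm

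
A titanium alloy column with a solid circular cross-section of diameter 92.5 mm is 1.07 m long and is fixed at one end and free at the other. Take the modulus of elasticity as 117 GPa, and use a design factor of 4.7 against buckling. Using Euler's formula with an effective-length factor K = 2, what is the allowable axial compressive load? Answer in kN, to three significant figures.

P_allow = 193 kN

I = πd⁴/64 = π×92.5⁴/64 = 3.594×10^6 mm⁴.
Effective length L_e = KL = 2×1.07 m = 2140 mm.
Euler critical load P_cr = π²EI/L_e² = π²×117000×3.594×10^6/2140² = 906100 N.
P_allow = P_cr/n = 906100/4.7 = 192800 N.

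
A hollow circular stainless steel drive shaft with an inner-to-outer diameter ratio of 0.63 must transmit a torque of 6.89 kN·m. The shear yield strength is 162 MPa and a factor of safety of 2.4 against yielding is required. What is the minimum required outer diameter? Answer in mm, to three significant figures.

d_o = 85.1 mm

τ_allow = 162/2.4 = 67.50 MPa.
For a hollow shaft τ = 16T/[πd_o³(1−k⁴)] with k = 0.63, so 1−k⁴ = 0.8425.
d_o³ = 16T/[π τ_allow (1−k⁴)] = 16×6890000/(π×67.50×0.8425) = 617100 mm³.
d_o = 85.14 mm.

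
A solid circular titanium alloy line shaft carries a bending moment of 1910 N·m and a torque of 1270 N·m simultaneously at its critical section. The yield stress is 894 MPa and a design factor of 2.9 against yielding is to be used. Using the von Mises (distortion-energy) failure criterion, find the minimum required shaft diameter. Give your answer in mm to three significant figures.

d = 41.8 mm

σ_allow = σ_y/n = 894/2.9 = 308.3 MPa.
For a solid shaft σ_b = 32M/(πd³) and τ = 16T/(πd³), so the von Mises stress is σ' = (16/πd³)·√(4M²+3T²).
√(4M²+3T²) = √(4×(1.910×10^6)² + 3×(1.270×10^6)²) = 4.408×10^6 N·mm.
d³ = 16×4.408×10^6/(π×308.3) = 72820 mm³.
d = 41.76 mm.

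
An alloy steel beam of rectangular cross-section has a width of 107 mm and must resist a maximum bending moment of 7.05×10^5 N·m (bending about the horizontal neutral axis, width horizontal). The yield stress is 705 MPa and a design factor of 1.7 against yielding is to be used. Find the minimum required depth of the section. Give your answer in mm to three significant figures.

σ_allow = 705/1.7 = 414.7 MPa.
For a rectangular section σ = 6M/(bh²), so h² = 6M/(b σ_allow) = 6×7.0500×10^8/(107×414.7) = 95330 mm².
h = 308.8 mm.

h = 309 mm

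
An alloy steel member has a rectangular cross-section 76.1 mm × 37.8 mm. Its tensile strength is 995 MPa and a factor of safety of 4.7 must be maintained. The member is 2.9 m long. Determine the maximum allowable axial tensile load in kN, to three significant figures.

σ_allow = 995/4.7 = 211.7 MPa.
A = 76.1×37.8 = 2877 mm².
F_allow = σ_allow × A = 211.7×2877 = 609000 N.

F_allow = 609 kN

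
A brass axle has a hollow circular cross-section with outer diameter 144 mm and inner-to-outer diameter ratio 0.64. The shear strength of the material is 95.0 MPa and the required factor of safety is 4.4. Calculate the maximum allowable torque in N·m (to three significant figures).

T_allow = 10500 N·m

τ_allow = 95.0/4.4 = 21.59 MPa.
For a hollow shaft T_allow = τ_allow·πd_o³(1−k⁴)/16 with 1−k⁴ = 0.8322, so πd_o³(1−k⁴)/16 = 487900 mm³.
T_allow = 21.59×487900 = 1.053×10^7 N·mm = 10530 N·m.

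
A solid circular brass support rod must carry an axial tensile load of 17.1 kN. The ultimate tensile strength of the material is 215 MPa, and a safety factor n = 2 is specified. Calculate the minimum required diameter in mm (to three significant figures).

Allowable stress σ_allow = 215/2 = 107.5 MPa.
Required area A = F/σ_allow = 17100/107.5 = 159.1 mm².
A = πd²/4 → d = √(4A/π) = 14.23 mm.

d = 14.2 mm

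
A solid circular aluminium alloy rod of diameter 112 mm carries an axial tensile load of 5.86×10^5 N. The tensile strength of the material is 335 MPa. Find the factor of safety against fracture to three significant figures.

A = πd²/4 = 9852 mm².
σ = F/A = 586000/9852 = 59.48 MPa.
n = 335/59.48 = 5.632.

n = 5.63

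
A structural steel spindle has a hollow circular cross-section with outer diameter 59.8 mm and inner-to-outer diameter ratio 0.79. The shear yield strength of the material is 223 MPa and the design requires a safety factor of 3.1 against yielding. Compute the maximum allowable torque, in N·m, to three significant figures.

T_allow = 1840 N·m

τ_allow = 223/3.1 = 71.94 MPa.
For a hollow shaft T_allow = τ_allow·πd_o³(1−k⁴)/16 with 1−k⁴ = 0.6105, so πd_o³(1−k⁴)/16 = 25630 mm³.
T_allow = 71.94×25630 = 1.844×10^6 N·mm = 1844 N·m.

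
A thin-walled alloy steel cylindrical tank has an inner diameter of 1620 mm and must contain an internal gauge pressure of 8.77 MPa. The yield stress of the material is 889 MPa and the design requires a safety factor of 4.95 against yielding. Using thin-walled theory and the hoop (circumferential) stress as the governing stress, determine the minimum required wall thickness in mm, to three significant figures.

σ_allow = 889/4.95 = 179.6 MPa.
Hoop stress σ_h = pD/(2t), so t = pD/(2σ_allow) = 8.77×1620/(2×179.6) = 39.55 mm.

t = 39.6 mm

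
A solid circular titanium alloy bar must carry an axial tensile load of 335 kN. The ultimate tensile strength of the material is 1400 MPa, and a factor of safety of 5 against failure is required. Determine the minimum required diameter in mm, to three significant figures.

d = 39.0 mm

Allowable stress σ_allow = 1400/5 = 280.0 MPa.
Required area A = F/σ_allow = 335000/280.0 = 1196 mm².
A = πd²/4 → d = √(4A/π) = 39.03 mm.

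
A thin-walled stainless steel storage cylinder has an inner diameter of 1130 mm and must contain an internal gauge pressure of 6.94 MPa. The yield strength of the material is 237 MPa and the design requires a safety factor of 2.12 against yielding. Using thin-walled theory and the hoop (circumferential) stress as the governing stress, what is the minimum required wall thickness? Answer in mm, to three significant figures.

σ_allow = 237/2.12 = 111.8 MPa.
Hoop stress σ_h = pD/(2t), so t = pD/(2σ_allow) = 6.94×1130/(2×111.8) = 35.07 mm.

t = 35.1 mm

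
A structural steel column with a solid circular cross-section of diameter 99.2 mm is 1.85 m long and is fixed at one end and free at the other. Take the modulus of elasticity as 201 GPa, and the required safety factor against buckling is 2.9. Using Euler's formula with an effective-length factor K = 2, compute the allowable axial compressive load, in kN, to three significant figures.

I = πd⁴/64 = π×99.2⁴/64 = 4.754×10^6 mm⁴.
Effective length L_e = KL = 2×1.85 m = 3700 mm.
Euler critical load P_cr = π²EI/L_e² = π²×201000×4.754×10^6/3700² = 688800 N.
P_allow = P_cr/n = 688800/2.9 = 237500 N.

P_allow = 238 kN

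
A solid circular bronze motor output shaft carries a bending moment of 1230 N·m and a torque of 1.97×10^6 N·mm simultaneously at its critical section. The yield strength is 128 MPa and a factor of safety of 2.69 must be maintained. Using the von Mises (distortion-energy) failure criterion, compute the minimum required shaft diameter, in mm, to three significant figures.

d = 76.6 mm

σ_allow = σ_y/n = 128/2.69 = 47.58 MPa.
For a solid shaft σ_b = 32M/(πd³) and τ = 16T/(πd³), so the von Mises stress is σ' = (16/πd³)·√(4M²+3T²).
√(4M²+3T²) = √(4×(1.230×10^6)² + 3×(1.970×10^6)²) = 4.206×10^6 N·mm.
d³ = 16×4.206×10^6/(π×47.58) = 450200 mm³.
d = 76.64 mm.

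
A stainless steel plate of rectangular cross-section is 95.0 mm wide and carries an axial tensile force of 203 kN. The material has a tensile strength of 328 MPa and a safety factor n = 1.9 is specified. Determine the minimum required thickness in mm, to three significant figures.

t = 12.4 mm

σ_allow = 328/1.9 = 172.6 MPa.
Required area A = F/σ_allow = 203000/172.6 = 1176 mm².
t = A/w = 1176/95.0 = 12.38 mm.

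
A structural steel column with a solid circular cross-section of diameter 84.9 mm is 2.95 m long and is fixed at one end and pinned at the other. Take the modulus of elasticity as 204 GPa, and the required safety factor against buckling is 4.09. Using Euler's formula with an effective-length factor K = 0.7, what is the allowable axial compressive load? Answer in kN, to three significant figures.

I = πd⁴/64 = π×84.9⁴/64 = 2.550×10^6 mm⁴.
Effective length L_e = KL = 0.7×2.95 m = 2065 mm.
Euler critical load P_cr = π²EI/L_e² = π²×204000×2.550×10^6/2065² = 1.204×10^6 N.
P_allow = P_cr/n = 1.204×10^6/4.09 = 294400 N.

P_allow = 294 kN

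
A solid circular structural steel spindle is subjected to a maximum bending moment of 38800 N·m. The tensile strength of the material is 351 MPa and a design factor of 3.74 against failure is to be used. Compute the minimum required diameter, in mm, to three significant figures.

d = 161 mm

σ_allow = 351/3.74 = 93.85 MPa.
For a solid circular section σ = 32M/(πd³), so d³ = 32M/(π σ_allow) = 32×3.8800×10^7/(π×93.85) = 4.211×10^6 mm³.
d = 161.5 mm.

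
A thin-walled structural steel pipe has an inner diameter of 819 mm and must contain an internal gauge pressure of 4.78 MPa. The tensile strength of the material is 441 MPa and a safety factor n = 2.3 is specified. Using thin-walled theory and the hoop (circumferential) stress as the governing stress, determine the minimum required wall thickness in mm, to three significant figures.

t = 10.2 mm

σ_allow = 441/2.3 = 191.7 MPa.
Hoop stress σ_h = pD/(2t), so t = pD/(2σ_allow) = 4.78×819/(2×191.7) = 10.21 mm.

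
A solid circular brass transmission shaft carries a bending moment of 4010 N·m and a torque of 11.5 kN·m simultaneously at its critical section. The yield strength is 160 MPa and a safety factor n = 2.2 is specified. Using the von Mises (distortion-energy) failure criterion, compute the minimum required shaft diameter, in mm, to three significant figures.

d = 115 mm

σ_allow = σ_y/n = 160/2.2 = 72.73 MPa.
For a solid shaft σ_b = 32M/(πd³) and τ = 16T/(πd³), so the von Mises stress is σ' = (16/πd³)·√(4M²+3T²).
√(4M²+3T²) = √(4×(4.010×10^6)² + 3×(1.150×10^7)²) = 2.147×10^7 N·mm.
d³ = 16×2.147×10^7/(π×72.73) = 1.504×10^6 mm³.
d = 114.6 mm.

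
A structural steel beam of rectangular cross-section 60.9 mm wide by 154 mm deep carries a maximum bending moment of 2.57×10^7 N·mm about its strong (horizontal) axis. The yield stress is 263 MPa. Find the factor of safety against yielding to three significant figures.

Section modulus S = bh²/6 = 60.9×154²/6 = 240700 mm³.
σ = M/S = 2.5700×10^7/240700 = 106.8 MPa.
n = 263/106.8 = 2.463.

n = 2.46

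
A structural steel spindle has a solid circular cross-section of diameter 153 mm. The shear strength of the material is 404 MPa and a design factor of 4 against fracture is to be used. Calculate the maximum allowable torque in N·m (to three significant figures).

T_allow = 71000 N·m

τ_allow = 404/4 = 101.0 MPa.
For a solid shaft T_allow = τ_allow·πd³/16; πd³/16 = π×153³/16 = 703200 mm³.
T_allow = 101.0×703200 = 7.103×10^7 N·mm = 71030 N·m.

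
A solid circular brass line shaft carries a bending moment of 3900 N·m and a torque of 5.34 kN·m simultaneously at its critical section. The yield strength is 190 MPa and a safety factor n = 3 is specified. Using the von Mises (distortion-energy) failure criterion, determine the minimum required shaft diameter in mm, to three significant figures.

σ_allow = σ_y/n = 190/3 = 63.33 MPa.
For a solid shaft σ_b = 32M/(πd³) and τ = 16T/(πd³), so the von Mises stress is σ' = (16/πd³)·√(4M²+3T²).
√(4M²+3T²) = √(4×(3.900×10^6)² + 3×(5.340×10^6)²) = 1.210×10^7 N·mm.
d³ = 16×1.210×10^7/(π×63.33) = 972900 mm³.
d = 99.09 mm.

d = 99.1 mm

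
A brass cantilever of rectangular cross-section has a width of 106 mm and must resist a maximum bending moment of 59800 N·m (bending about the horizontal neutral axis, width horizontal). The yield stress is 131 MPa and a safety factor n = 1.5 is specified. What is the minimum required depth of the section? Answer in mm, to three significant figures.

σ_allow = 131/1.5 = 87.33 MPa.
For a rectangular section σ = 6M/(bh²), so h² = 6M/(b σ_allow) = 6×5.9800×10^7/(106×87.33) = 38760 mm².
h = 196.9 mm.

h = 197 mm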